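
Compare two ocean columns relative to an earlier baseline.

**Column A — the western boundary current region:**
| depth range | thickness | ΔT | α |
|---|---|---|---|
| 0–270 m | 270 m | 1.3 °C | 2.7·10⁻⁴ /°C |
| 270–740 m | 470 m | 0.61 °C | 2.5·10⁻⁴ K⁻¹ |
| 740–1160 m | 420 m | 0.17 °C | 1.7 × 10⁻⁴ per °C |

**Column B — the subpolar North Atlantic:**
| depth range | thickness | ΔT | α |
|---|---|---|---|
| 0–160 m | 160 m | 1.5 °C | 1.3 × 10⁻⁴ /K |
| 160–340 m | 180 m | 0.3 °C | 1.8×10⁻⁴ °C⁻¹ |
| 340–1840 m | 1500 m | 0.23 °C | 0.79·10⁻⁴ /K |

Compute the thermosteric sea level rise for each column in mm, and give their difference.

A Layer 1: 2.7×10⁻⁴ × 270 × 1.3 = 0.09477 m
A 470 × 2.5×10⁻⁴ × 0.61 = 0.071675 m
A 1.7×10⁻⁴ × 420 × 0.17 = 0.012138 m
A total: 0.178583 m
B 0–160 m: 160 × 1.3×10⁻⁴ × 1.5 = 0.03120 m
B 180 × 0.3 × 1.8×10⁻⁴ = 0.00972 m
B Layer 3: 0.23 × 0.79×10⁻⁴ × 1500 = 0.027255 m
B total: 0.068175 m
Difference: 0.178583 − 0.068175 = 0.110408 m

Δh_A ≈ 180 mm, Δh_B ≈ 68 mm; difference ≈ 110 mm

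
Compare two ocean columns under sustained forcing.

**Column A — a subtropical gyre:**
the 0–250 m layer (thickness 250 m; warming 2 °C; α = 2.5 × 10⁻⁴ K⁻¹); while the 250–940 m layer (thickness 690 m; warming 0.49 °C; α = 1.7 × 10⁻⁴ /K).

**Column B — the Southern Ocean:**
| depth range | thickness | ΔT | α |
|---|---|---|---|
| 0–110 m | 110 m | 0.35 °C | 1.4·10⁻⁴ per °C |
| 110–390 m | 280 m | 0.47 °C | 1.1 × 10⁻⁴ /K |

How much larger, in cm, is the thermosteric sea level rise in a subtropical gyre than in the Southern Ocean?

16 cm

A Layer 1: 2 × 2.5×10⁻⁴ × 250 = 0.12500 m
A 0.49 × 1.7×10⁻⁴ × 690 = 0.057477 m
A total: 0.182477 m
B 0–110 m: 1.4×10⁻⁴ × 110 × 0.35 = 0.00539 m
B Layer 2: 280 × 0.47 × 1.1×10⁻⁴ = 0.014476 m
B total: 0.019866 m
Difference: 0.182477 − 0.019866 = 0.162611 m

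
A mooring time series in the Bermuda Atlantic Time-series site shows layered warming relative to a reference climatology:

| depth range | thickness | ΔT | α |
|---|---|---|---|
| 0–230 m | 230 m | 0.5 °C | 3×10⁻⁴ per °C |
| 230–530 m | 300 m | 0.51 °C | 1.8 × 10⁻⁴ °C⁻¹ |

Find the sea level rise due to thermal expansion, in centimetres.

6.20 cm of thermosteric rise

Layer 1: 3×10⁻⁴ × 230 × 0.5 = 0.03450 m
230–530 m: 300 × 0.51 × 1.8×10⁻⁴ = 0.02754 m
Δh = 0.03450 + 0.02754 = 0.06204 m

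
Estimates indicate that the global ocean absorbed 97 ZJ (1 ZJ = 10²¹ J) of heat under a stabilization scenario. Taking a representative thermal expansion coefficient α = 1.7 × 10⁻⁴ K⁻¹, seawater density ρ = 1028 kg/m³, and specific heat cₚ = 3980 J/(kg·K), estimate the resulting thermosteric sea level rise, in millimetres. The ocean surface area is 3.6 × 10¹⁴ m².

Per unit area: Q = 97×10²¹ / (3.6×10¹⁴) ≈ 2.694×10⁸ J/m²
Δh = αQ/(ρcₚ) = 1.7×10⁻⁴ × 2.694×10⁸ / (1028 × 3980) ≈ 0.011194 m

Δh ≈ 11 mm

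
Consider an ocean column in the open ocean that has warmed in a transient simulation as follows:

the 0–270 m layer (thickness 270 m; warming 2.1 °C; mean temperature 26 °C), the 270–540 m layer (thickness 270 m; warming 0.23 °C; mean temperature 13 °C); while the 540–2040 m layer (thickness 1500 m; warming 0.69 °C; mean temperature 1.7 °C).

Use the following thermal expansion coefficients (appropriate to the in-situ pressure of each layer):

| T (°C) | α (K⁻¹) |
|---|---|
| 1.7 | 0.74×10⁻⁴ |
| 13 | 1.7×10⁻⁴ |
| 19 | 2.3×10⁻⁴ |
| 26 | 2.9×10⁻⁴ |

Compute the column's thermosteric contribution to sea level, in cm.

Layer 1 at 26 °C → α = 2.9×10⁻⁴ K⁻¹
Layer 2 at 13 °C → α = 1.7×10⁻⁴ K⁻¹
Layer 3 at 1.7 °C → α = 0.74×10⁻⁴ K⁻¹
Layer 1: 2.1 × 270 × 2.9×10⁻⁴ = 0.16443 m
270 × 1.7×10⁻⁴ × 0.23 = 0.010557 m
Layer 3: 0.74×10⁻⁴ × 1500 × 0.69 = 0.07659 m
Δh = 0.16443 + 0.010557 + 0.07659 = 0.251577 m

25 cm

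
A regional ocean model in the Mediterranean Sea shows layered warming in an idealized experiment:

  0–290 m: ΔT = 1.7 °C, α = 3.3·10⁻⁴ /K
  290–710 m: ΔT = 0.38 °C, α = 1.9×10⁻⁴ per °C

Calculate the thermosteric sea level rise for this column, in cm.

Δh = 19.3 cm

Layer 1: 3.3×10⁻⁴ × 290 × 1.7 = 0.16269 m
290–710 m: 420 × 1.9×10⁻⁴ × 0.38 = 0.030324 m
Δh = 0.16269 + 0.030324 = 0.193014 m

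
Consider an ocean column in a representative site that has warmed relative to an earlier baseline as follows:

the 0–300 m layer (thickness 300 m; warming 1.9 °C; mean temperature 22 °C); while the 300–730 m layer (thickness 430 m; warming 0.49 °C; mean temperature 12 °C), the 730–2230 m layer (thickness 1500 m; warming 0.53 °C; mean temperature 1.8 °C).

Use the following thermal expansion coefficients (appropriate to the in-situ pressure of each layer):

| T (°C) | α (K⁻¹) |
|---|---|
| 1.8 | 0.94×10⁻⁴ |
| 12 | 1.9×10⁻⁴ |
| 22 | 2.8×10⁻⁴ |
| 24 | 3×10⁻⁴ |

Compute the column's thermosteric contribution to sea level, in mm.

Layer 1 at 22 °C → α = 2.8×10⁻⁴ K⁻¹
Layer 2 at 12 °C → α = 1.9×10⁻⁴ K⁻¹
Layer 3 at 1.8 °C → α = 0.94×10⁻⁴ K⁻¹
300 × 1.9 × 2.8×10⁻⁴ = 0.15960 m
300–730 m: 1.9×10⁻⁴ × 430 × 0.49 = 0.040033 m
730–2230 m: 1500 × 0.53 × 0.94×10⁻⁴ = 0.07473 m
Δh = 0.15960 + 0.040033 + 0.07473 = 0.274363 m

about 270 mm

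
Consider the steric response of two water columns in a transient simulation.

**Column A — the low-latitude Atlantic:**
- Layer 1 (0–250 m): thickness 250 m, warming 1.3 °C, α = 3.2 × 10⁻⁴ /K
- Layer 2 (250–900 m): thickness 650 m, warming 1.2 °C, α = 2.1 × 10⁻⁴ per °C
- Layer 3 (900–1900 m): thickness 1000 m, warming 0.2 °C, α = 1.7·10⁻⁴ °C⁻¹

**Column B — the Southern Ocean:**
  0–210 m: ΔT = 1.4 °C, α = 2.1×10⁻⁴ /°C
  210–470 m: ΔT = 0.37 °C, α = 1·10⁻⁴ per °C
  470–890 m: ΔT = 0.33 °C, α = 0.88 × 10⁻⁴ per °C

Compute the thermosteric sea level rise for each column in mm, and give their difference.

A 0–250 m: 250 × 3.2×10⁻⁴ × 1.3 = 0.10400 m
A 2.1×10⁻⁴ × 650 × 1.2 = 0.16380 m
A 0.2 × 1000 × 1.7×10⁻⁴ = 0.03400 m
A total: 0.30180 m
B Layer 1: 2.1×10⁻⁴ × 210 × 1.4 = 0.06174 m
B 210–470 m: 1×10⁻⁴ × 0.37 × 260 = 0.00962 m
B Layer 3: 0.88×10⁻⁴ × 0.33 × 420 = 0.0121968 m
B total: 0.0835568 m
Difference: 0.30180 − 0.0835568 = 0.2182432 m

Δh_A ≈ 302 mm, Δh_B ≈ 83.6 mm; difference ≈ 218 mm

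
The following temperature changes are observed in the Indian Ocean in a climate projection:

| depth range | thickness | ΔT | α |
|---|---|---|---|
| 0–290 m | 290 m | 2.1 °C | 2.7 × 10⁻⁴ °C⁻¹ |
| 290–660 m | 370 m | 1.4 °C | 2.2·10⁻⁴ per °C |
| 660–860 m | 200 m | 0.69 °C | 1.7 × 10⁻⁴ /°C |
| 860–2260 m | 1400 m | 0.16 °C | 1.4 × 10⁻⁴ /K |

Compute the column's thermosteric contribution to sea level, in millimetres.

2.7×10⁻⁴ × 2.1 × 290 = 0.16443 m
370 × 1.4 × 2.2×10⁻⁴ = 0.11396 m
1.7×10⁻⁴ × 200 × 0.69 = 0.02346 m
860–2260 m: 0.16 × 1.4×10⁻⁴ × 1400 = 0.03136 m
Δh = 0.16443 + 0.11396 + 0.02346 + 0.03136 = 0.33321 m ≈ 333 mm

333 mm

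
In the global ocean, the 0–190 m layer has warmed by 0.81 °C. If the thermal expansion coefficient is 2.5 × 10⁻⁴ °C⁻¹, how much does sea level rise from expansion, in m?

Δh ≈ 0.038 m

Δh = αΔT·H = 2.5×10⁻⁴ × 0.81 × 190 = 0.038475 m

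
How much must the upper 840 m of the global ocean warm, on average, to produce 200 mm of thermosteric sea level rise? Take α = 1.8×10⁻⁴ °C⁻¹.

ΔT = Δh/(αH) = 0.2 / (1.8×10⁻⁴ × 840) ≈ 1.323 °C

1.32 °C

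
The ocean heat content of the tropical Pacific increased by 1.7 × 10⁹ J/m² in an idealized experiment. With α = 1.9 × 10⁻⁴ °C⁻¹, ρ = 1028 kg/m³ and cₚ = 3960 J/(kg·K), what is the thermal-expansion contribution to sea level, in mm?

Δh = αQ/(ρcₚ) = 1.9×10⁻⁴ × 1.7×10⁹ / (1028 × 3960) ≈ 0.079344 m

79.3 mm of thermosteric rise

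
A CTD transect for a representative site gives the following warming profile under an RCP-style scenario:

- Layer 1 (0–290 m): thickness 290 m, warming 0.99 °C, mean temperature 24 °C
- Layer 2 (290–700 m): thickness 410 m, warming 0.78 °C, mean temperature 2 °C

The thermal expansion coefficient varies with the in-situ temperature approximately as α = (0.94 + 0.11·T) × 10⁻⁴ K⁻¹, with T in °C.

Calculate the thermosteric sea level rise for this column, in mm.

about 140 mm

Layer 1: α = (0.94 + 0.11×24)×10⁻⁴ = 3.58×10⁻⁴ K⁻¹
Layer 2: α = (0.94 + 0.11×2)×10⁻⁴ = 1.16×10⁻⁴ K⁻¹
0–290 m: 3.58×10⁻⁴ × 0.99 × 290 = 0.1027818 m
410 × 0.78 × 1.16×10⁻⁴ = 0.0370968 m
Δh = 0.1027818 + 0.0370968 = 0.1398786 m ≈ 140 mm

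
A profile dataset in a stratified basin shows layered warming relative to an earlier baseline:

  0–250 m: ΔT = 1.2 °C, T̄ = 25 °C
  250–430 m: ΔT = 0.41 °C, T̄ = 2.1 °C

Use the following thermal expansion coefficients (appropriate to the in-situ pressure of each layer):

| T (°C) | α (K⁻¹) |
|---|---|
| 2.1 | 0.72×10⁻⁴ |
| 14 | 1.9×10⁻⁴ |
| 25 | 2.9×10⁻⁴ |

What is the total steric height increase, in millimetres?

Layer 1 at 25 °C → α = 2.9×10⁻⁴ K⁻¹
Layer 2 at 2.1 °C → α = 0.72×10⁻⁴ K⁻¹
0–250 m: 250 × 2.9×10⁻⁴ × 1.2 = 0.08700 m
0.72×10⁻⁴ × 180 × 0.41 = 0.0053136 m
Δh = 0.08700 + 0.0053136 = 0.0923136 m ≈ 92.3 mm

92.3 mm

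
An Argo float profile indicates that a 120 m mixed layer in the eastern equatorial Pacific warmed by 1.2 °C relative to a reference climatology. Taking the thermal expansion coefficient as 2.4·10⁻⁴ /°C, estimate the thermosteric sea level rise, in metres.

Δh = αΔT·H = 2.4×10⁻⁴ × 1.2 × 120 = 0.03456 m

Δh = 0.035 m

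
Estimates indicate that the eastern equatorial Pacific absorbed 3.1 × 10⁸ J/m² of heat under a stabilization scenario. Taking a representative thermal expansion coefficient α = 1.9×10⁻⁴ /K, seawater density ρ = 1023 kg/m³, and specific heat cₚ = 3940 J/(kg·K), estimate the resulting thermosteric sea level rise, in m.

Δh = αQ/(ρcₚ) = 1.9×10⁻⁴ × 3.1×10⁸ / (1023 × 3940) ≈ 0.014613 m

Δh = 0.0146 m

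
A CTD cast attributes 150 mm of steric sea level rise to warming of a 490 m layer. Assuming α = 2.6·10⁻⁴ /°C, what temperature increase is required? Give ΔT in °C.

ΔT = Δh/(αH) = 0.15 / (2.6×10⁻⁴ × 490) ≈ 1.177 °C

1.2 °C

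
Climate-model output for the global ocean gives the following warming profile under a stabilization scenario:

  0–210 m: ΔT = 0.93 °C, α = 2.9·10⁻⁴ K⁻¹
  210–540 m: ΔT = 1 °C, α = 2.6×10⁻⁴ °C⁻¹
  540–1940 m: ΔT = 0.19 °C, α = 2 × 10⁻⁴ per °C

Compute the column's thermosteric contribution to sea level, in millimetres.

Δh = 196 mm

2.9×10⁻⁴ × 210 × 0.93 = 0.056637 m
2.6×10⁻⁴ × 330 × 1 = 0.08580 m
540–1940 m: 1400 × 2×10⁻⁴ × 0.19 = 0.05320 m
Δh = 0.056637 + 0.08580 + 0.05320 = 0.195637 m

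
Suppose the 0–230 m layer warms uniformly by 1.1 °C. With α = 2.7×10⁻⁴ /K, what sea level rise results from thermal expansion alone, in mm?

Δh ≈ 68.3 mm

Δh = αΔT·H = 2.7×10⁻⁴ × 1.1 × 230 = 0.06831 m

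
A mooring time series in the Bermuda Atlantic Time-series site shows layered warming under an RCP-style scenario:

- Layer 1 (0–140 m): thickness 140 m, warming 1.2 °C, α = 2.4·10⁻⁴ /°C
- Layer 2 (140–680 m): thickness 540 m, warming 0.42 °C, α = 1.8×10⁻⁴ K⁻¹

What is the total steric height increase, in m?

2.4×10⁻⁴ × 1.2 × 140 = 0.04032 m
Layer 2: 540 × 1.8×10⁻⁴ × 0.42 = 0.040824 m
Δh = 0.04032 + 0.040824 = 0.081144 m

0.081 m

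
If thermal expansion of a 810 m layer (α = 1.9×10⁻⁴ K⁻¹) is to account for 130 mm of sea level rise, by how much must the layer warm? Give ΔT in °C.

ΔT = Δh/(αH) = 0.13 / (1.9×10⁻⁴ × 810) ≈ 0.8447 °C

0.845 °C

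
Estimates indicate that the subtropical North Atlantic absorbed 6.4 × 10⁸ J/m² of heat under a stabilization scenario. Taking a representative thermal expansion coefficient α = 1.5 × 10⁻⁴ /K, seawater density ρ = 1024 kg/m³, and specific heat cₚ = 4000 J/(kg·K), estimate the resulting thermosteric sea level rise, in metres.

Δh = αQ/(ρcₚ) = 1.5×10⁻⁴ × 6.4×10⁸ / (1024 × 4000) ≈ 0.023438 m

0.023 m of thermosteric rise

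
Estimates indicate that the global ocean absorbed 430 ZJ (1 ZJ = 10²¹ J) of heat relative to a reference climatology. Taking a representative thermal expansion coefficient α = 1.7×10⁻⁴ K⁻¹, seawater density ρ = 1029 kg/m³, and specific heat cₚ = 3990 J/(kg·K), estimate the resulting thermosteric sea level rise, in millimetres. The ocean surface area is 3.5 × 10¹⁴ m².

Per unit area: Q = 430×10²¹ / (3.5×10¹⁴) ≈ 1.229×10⁹ J/m²
Δh = αQ/(ρcₚ) = 1.7×10⁻⁴ × 1.229×10⁹ / (1029 × 3990) ≈ 0.050888 m

about 50.9 mm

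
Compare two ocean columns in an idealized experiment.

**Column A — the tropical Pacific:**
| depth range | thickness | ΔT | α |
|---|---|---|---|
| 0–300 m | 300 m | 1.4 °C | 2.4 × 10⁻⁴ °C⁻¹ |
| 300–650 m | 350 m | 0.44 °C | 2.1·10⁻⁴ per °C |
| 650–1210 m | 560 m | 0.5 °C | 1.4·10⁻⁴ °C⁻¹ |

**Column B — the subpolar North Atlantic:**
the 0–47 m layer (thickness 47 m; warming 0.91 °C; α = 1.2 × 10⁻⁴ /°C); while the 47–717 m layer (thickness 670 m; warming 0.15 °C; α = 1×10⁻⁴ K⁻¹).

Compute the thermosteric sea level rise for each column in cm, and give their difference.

A 0–300 m: 1.4 × 2.4×10⁻⁴ × 300 = 0.10080 m
A 350 × 2.1×10⁻⁴ × 0.44 = 0.03234 m
A 650–1210 m: 560 × 1.4×10⁻⁴ × 0.5 = 0.03920 m
A total: 0.17234 m
B Layer 1: 47 × 1.2×10⁻⁴ × 0.91 = 0.0051324 m
B Layer 2: 0.15 × 670 × 1×10⁻⁴ = 0.01005 m
B total: 0.0151824 m
Difference: 0.17234 − 0.0151824 = 0.1571576 m

A: 17 cm; B: 1.5 cm; difference 16 cm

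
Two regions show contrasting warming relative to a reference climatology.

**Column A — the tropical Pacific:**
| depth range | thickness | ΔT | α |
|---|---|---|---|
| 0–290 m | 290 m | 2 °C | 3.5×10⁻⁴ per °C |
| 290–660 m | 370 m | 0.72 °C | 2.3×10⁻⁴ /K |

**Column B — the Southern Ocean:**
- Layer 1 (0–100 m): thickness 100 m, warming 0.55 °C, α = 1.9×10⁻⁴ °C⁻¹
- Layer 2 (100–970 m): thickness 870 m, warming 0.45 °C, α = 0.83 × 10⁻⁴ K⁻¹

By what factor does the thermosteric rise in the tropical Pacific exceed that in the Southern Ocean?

≈ 6.15×

A 0–290 m: 2 × 290 × 3.5×10⁻⁴ = 0.20300 m
A Layer 2: 370 × 2.3×10⁻⁴ × 0.72 = 0.061272 m
A total: 0.264272 m
B 0–100 m: 100 × 1.9×10⁻⁴ × 0.55 = 0.01045 m
B 0.45 × 870 × 0.83×10⁻⁴ = 0.0324945 m
B total: 0.0429445 m
Ratio: 0.264272 / 0.0429445 ≈ 6.154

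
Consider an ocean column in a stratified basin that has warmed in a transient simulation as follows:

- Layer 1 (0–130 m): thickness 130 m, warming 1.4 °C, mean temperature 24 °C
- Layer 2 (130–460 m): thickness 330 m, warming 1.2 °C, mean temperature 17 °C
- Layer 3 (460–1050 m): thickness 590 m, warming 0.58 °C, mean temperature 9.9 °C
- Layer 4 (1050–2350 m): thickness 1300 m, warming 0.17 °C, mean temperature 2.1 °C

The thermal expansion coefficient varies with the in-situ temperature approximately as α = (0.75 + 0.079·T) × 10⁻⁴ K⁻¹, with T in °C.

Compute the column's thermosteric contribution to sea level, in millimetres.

204 mm

Layer 1: α = (0.75 + 0.079×24)×10⁻⁴ = 2.646×10⁻⁴ K⁻¹
Layer 2: α = (0.75 + 0.079×17)×10⁻⁴ = 2.093×10⁻⁴ K⁻¹
Layer 3: α = (0.75 + 0.079×9.9)×10⁻⁴ = 1.5321×10⁻⁴ K⁻¹
Layer 4: α = (0.75 + 0.079×2.1)×10⁻⁴ = 0.9159×10⁻⁴ K⁻¹
Layer 1: 1.4 × 2.646×10⁻⁴ × 130 = 0.0481572 m
2.093×10⁻⁴ × 1.2 × 330 = 0.0828828 m
460–1050 m: 0.58 × 590 × 1.5321×10⁻⁴ = 0.052428462 m
0.17 × 1300 × 0.9159×10⁻⁴ = 0.02024139 m
Δh = 0.0481572 + 0.0828828 + 0.052428462 + 0.02024139 = 0.203709852 m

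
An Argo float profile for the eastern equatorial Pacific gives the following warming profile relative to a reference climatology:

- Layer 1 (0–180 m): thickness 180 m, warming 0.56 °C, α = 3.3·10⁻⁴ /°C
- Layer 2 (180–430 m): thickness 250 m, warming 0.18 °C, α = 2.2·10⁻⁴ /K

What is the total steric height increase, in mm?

Δh = 43.2 mm

0–180 m: 3.3×10⁻⁴ × 180 × 0.56 = 0.033264 m
Layer 2: 250 × 0.18 × 2.2×10⁻⁴ = 0.00990 m
Δh = 0.033264 + 0.00990 = 0.043164 m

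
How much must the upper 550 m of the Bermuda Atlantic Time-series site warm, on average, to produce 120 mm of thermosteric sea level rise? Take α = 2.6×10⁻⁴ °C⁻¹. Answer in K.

about 0.839 K

ΔT = Δh/(αH) = 0.12 / (2.6×10⁻⁴ × 550) ≈ 0.8392 K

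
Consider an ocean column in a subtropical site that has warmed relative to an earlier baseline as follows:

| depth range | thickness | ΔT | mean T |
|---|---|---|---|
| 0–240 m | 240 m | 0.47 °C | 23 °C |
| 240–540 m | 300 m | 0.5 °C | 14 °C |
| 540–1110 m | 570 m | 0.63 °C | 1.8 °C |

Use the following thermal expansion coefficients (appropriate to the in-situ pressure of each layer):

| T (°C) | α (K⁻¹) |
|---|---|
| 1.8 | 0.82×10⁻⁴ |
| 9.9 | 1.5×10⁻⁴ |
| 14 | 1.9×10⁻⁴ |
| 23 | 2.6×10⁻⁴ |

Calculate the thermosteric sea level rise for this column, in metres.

about 0.087 m

Layer 1 at 23 °C → α = 2.6×10⁻⁴ K⁻¹
Layer 2 at 14 °C → α = 1.9×10⁻⁴ K⁻¹
Layer 3 at 1.8 °C → α = 0.82×10⁻⁴ K⁻¹
Layer 1: 240 × 0.47 × 2.6×10⁻⁴ = 0.029328 m
240–540 m: 0.5 × 300 × 1.9×10⁻⁴ = 0.02850 m
540–1110 m: 0.63 × 570 × 0.82×10⁻⁴ = 0.0294462 m
Δh = 0.029328 + 0.02850 + 0.0294462 = 0.0872742 m ≈ 0.087 m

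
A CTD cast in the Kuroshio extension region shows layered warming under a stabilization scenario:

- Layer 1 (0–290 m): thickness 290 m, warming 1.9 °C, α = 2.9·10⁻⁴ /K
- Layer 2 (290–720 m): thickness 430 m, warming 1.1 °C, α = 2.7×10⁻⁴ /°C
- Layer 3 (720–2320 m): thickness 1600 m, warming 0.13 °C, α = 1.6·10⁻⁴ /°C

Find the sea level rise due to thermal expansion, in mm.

Δh ≈ 321 mm

290 × 1.9 × 2.9×10⁻⁴ = 0.15979 m
Layer 2: 430 × 1.1 × 2.7×10⁻⁴ = 0.12771 m
Layer 3: 1.6×10⁻⁴ × 0.13 × 1600 = 0.03328 m
Δh = 0.15979 + 0.12771 + 0.03328 = 0.32078 m ≈ 321 mm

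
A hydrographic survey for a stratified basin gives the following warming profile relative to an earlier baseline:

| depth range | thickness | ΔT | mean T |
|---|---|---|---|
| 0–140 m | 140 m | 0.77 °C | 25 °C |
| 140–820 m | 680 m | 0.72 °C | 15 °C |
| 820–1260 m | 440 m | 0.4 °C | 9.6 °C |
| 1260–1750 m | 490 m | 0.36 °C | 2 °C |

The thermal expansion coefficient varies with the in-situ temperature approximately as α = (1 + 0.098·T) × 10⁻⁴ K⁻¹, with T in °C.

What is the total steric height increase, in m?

Layer 1: α = (1 + 0.098×25)×10⁻⁴ = 3.45×10⁻⁴ K⁻¹
Layer 2: α = (1 + 0.098×15)×10⁻⁴ = 2.47×10⁻⁴ K⁻¹
Layer 3: α = (1 + 0.098×9.6)×10⁻⁴ = 1.9408×10⁻⁴ K⁻¹
Layer 4: α = (1 + 0.098×2)×10⁻⁴ = 1.196×10⁻⁴ K⁻¹
3.45×10⁻⁴ × 0.77 × 140 = 0.037191 m
0.72 × 680 × 2.47×10⁻⁴ = 0.1209312 m
820–1260 m: 0.4 × 1.9408×10⁻⁴ × 440 = 0.03415808 m
1260–1750 m: 0.36 × 490 × 1.196×10⁻⁴ = 0.02109744 m
Δh = 0.037191 + 0.1209312 + 0.03415808 + 0.02109744 = 0.21337772 m

about 0.21 m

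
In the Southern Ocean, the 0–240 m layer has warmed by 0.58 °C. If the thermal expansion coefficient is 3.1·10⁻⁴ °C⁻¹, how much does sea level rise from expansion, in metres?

Δh = αΔT·H = 3.1×10⁻⁴ × 0.58 × 240 = 0.043152 m

Δh ≈ 0.043 m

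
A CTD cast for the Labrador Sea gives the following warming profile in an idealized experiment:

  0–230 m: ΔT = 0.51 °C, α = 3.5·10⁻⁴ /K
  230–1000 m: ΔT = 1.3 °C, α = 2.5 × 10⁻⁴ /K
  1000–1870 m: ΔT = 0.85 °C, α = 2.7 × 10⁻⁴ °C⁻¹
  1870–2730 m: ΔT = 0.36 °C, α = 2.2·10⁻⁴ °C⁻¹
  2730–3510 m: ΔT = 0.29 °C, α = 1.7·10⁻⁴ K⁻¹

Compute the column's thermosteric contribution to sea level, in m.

about 0.60 m

Layer 1: 0.51 × 230 × 3.5×10⁻⁴ = 0.041055 m
230–1000 m: 1.3 × 770 × 2.5×10⁻⁴ = 0.25025 m
Layer 3: 2.7×10⁻⁴ × 0.85 × 870 = 0.199665 m
0.36 × 860 × 2.2×10⁻⁴ = 0.068112 m
2730–3510 m: 0.29 × 1.7×10⁻⁴ × 780 = 0.038454 m
Δh = 0.041055 + 0.25025 + 0.199665 + 0.068112 + 0.038454 = 0.597536 m ≈ 0.60 m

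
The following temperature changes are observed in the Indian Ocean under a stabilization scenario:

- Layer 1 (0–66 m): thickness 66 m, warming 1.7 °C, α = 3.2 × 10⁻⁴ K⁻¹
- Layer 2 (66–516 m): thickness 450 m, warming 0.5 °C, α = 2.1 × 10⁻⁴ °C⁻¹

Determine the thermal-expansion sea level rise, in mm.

3.2×10⁻⁴ × 1.7 × 66 = 0.035904 m
0.5 × 450 × 2.1×10⁻⁴ = 0.04725 m
Δh = 0.035904 + 0.04725 = 0.083154 m ≈ 83.2 mm

83.2 mm of thermosteric rise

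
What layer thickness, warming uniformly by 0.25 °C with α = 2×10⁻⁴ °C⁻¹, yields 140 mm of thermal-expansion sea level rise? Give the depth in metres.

H ≈ 2800 m

H = Δh/(αΔT) = 0.14 / (2×10⁻⁴ × 0.25) = 2800 m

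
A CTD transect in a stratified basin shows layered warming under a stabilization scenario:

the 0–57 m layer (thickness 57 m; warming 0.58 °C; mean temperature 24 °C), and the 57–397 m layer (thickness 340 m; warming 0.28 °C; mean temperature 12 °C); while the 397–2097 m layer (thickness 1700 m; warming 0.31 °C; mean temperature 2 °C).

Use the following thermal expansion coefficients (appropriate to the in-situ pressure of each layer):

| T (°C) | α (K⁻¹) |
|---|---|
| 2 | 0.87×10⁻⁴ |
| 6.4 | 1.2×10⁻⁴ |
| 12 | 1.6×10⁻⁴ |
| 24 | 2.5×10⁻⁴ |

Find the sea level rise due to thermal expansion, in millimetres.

Layer 1 at 24 °C → α = 2.5×10⁻⁴ K⁻¹
Layer 2 at 12 °C → α = 1.6×10⁻⁴ K⁻¹
Layer 3 at 2 °C → α = 0.87×10⁻⁴ K⁻¹
0.58 × 57 × 2.5×10⁻⁴ = 0.008265 m
Layer 2: 340 × 1.6×10⁻⁴ × 0.28 = 0.015232 m
Layer 3: 0.31 × 1700 × 0.87×10⁻⁴ = 0.045849 m
Δh = 0.008265 + 0.015232 + 0.045849 = 0.069346 m ≈ 69.3 mm

about 69.3 mm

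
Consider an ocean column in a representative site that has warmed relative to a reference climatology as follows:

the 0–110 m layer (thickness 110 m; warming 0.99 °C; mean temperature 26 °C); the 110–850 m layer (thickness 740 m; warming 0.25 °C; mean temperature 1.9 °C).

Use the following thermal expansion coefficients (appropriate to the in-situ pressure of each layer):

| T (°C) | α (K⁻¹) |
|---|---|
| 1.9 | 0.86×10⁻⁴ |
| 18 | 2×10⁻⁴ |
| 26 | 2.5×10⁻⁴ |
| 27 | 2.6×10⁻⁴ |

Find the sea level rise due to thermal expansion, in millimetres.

Layer 1 at 26 °C → α = 2.5×10⁻⁴ K⁻¹
Layer 2 at 1.9 °C → α = 0.86×10⁻⁴ K⁻¹
Layer 1: 0.99 × 110 × 2.5×10⁻⁴ = 0.027225 m
0.86×10⁻⁴ × 0.25 × 740 = 0.01591 m
Δh = 0.027225 + 0.01591 = 0.043135 m

Δh = 43.1 mm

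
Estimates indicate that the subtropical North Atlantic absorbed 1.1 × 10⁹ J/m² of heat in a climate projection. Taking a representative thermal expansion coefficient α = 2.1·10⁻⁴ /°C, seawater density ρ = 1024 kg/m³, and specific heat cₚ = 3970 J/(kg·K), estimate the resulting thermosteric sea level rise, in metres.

Δh ≈ 0.0568 m

Δh = αQ/(ρcₚ) = 2.1×10⁻⁴ × 1.1×10⁹ / (1024 × 3970) ≈ 0.056823 m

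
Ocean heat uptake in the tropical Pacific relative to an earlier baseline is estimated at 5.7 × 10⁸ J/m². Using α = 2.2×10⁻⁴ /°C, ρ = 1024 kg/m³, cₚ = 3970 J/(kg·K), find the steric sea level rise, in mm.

Δh = αQ/(ρcₚ) = 2.2×10⁻⁴ × 5.7×10⁸ / (1024 × 3970) ≈ 0.030847 m

about 30.8 mm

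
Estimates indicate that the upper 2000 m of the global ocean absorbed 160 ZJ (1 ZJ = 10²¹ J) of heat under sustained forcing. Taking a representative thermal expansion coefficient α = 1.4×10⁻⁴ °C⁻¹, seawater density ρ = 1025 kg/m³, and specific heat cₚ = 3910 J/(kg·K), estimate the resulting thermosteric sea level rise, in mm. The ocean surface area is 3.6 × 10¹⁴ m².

Per unit area: Q = 160×10²¹ / (3.6×10¹⁴) ≈ 4.444×10⁸ J/m²
Δh = αQ/(ρcₚ) = 1.4×10⁻⁴ × 4.444×10⁸ / (1025 × 3910) ≈ 0.015524 m

Δh = 16 mm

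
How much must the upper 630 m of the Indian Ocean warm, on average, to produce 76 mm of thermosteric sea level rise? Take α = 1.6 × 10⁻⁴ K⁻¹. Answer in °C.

about 0.75 °C

ΔT = Δh/(αH) = 0.076 / (1.6×10⁻⁴ × 630) ≈ 0.7540 °C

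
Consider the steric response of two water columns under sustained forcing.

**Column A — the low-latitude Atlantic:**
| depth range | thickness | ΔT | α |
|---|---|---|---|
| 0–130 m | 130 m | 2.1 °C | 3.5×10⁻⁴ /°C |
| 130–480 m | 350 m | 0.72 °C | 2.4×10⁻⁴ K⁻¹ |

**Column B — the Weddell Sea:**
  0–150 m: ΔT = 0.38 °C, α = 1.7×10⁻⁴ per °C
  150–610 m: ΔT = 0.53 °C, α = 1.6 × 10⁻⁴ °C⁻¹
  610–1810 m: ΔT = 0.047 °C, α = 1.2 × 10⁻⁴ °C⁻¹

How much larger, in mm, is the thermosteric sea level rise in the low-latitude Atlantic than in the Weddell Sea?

A 0–130 m: 130 × 3.5×10⁻⁴ × 2.1 = 0.09555 m
A 350 × 2.4×10⁻⁴ × 0.72 = 0.06048 m
A total: 0.15603 m
B 0–150 m: 150 × 0.38 × 1.7×10⁻⁴ = 0.00969 m
B 150–610 m: 460 × 0.53 × 1.6×10⁻⁴ = 0.039008 m
B 0.047 × 1.2×10⁻⁴ × 1200 = 0.006768 m
B total: 0.055466 m
Difference: 0.15603 − 0.055466 = 0.100564 m

101 mm larger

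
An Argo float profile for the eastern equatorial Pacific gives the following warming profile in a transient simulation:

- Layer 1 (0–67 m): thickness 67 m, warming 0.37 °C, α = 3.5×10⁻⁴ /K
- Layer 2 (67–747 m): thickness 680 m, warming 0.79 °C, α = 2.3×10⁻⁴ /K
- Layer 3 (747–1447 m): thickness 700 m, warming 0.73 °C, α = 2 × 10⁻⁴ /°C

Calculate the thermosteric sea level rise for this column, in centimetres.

23.4 cm of thermosteric rise

Layer 1: 3.5×10⁻⁴ × 67 × 0.37 = 0.0086765 m
67–747 m: 2.3×10⁻⁴ × 0.79 × 680 = 0.123556 m
Layer 3: 0.73 × 2×10⁻⁴ × 700 = 0.10220 m
Δh = 0.0086765 + 0.123556 + 0.10220 = 0.2344325 m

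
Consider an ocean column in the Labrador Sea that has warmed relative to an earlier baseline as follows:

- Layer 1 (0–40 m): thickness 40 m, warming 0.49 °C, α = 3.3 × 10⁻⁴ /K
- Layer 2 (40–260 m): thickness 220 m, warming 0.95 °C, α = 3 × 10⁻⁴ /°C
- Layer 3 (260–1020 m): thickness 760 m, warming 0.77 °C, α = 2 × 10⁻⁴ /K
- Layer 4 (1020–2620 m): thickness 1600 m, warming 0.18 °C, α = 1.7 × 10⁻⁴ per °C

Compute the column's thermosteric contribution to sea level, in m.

0–40 m: 0.49 × 3.3×10⁻⁴ × 40 = 0.006468 m
220 × 0.95 × 3×10⁻⁴ = 0.06270 m
260–1020 m: 0.77 × 2×10⁻⁴ × 760 = 0.11704 m
Layer 4: 0.18 × 1.7×10⁻⁴ × 1600 = 0.04896 m
Δh = 0.006468 + 0.06270 + 0.11704 + 0.04896 = 0.235168 m

0.235 m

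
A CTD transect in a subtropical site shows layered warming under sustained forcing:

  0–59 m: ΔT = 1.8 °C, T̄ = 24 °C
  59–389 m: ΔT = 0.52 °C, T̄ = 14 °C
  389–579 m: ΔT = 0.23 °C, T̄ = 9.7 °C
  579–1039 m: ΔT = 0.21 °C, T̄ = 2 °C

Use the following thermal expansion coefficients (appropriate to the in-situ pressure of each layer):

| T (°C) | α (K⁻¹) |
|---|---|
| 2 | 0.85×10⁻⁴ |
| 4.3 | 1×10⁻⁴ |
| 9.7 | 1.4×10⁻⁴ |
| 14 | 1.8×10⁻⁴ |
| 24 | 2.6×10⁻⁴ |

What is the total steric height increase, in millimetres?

Layer 1 at 24 °C → α = 2.6×10⁻⁴ K⁻¹
Layer 2 at 14 °C → α = 1.8×10⁻⁴ K⁻¹
Layer 3 at 9.7 °C → α = 1.4×10⁻⁴ K⁻¹
Layer 4 at 2 °C → α = 0.85×10⁻⁴ K⁻¹
0–59 m: 1.8 × 2.6×10⁻⁴ × 59 = 0.027612 m
330 × 0.52 × 1.8×10⁻⁴ = 0.030888 m
Layer 3: 190 × 0.23 × 1.4×10⁻⁴ = 0.006118 m
Layer 4: 460 × 0.21 × 0.85×10⁻⁴ = 0.008211 m
Δh = 0.027612 + 0.030888 + 0.006118 + 0.008211 = 0.072829 m

Δh = 72.8 mm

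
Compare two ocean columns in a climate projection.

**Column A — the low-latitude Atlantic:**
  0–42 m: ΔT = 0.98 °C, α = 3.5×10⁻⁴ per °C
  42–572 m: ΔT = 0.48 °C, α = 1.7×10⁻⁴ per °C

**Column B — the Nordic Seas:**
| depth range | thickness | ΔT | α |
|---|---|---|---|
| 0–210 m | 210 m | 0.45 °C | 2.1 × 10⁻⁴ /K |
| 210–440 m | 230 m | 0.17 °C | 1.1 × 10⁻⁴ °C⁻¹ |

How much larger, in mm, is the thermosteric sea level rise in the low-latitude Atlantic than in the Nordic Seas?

Δh_A − Δh_B ≈ 34 mm

A 0.98 × 3.5×10⁻⁴ × 42 = 0.014406 m
A 530 × 0.48 × 1.7×10⁻⁴ = 0.043248 m
A total: 0.057654 m
B Layer 1: 0.45 × 2.1×10⁻⁴ × 210 = 0.019845 m
B 210–440 m: 0.17 × 1.1×10⁻⁴ × 230 = 0.004301 m
B total: 0.024146 m
Difference: 0.057654 − 0.024146 = 0.033508 m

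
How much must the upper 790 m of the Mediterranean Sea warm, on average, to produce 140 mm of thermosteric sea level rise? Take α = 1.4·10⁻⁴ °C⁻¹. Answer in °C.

ΔT = Δh/(αH) = 0.14 / (1.4×10⁻⁴ × 790) ≈ 1.266 °C

1.27 °C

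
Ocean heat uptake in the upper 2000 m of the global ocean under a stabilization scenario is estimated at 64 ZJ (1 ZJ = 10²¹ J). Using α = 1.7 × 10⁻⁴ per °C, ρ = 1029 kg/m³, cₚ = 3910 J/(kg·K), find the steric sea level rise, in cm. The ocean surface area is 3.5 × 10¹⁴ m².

Per unit area: Q = 64×10²¹ / (3.5×10¹⁴) ≈ 1.829×10⁸ J/m²
Δh = αQ/(ρcₚ) = 1.7×10⁻⁴ × 1.829×10⁸ / (1029 × 3910) ≈ 0.0077281 m

Δh = 0.773 cm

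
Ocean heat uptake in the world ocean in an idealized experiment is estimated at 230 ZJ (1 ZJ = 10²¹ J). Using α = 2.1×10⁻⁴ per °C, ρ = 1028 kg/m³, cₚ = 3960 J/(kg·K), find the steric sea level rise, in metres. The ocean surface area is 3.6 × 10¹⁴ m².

Per unit area: Q = 230×10²¹ / (3.6×10¹⁴) ≈ 6.389×10⁸ J/m²
Δh = αQ/(ρcₚ) = 2.1×10⁻⁴ × 6.389×10⁸ / (1028 × 3960) ≈ 0.032958 m

Δh = 0.033 m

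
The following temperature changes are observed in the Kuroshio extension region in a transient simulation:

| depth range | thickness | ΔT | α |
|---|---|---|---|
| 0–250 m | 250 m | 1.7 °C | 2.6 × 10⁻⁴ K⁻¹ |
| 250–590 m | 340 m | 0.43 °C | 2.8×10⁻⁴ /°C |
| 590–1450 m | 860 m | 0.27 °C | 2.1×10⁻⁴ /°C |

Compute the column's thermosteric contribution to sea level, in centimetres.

Layer 1: 2.6×10⁻⁴ × 1.7 × 250 = 0.11050 m
2.8×10⁻⁴ × 340 × 0.43 = 0.040936 m
0.27 × 2.1×10⁻⁴ × 860 = 0.048762 m
Δh = 0.11050 + 0.040936 + 0.048762 = 0.200198 m

about 20.0 cm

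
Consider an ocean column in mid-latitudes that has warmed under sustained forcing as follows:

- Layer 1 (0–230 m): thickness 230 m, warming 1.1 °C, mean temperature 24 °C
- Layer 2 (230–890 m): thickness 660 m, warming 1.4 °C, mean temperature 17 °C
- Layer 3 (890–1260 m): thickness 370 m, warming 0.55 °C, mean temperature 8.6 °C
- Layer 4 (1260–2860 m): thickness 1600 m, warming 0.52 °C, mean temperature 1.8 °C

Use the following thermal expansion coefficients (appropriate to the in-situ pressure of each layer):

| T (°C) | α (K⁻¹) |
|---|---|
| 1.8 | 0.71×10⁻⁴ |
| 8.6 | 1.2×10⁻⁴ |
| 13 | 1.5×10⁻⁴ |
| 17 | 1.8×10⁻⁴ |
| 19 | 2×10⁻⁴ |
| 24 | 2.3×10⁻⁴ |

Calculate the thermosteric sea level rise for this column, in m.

0.31 m

Layer 1 at 24 °C → α = 2.3×10⁻⁴ K⁻¹
Layer 2 at 17 °C → α = 1.8×10⁻⁴ K⁻¹
Layer 3 at 8.6 °C → α = 1.2×10⁻⁴ K⁻¹
Layer 4 at 1.8 °C → α = 0.71×10⁻⁴ K⁻¹
Layer 1: 230 × 1.1 × 2.3×10⁻⁴ = 0.05819 m
230–890 m: 1.8×10⁻⁴ × 660 × 1.4 = 0.16632 m
Layer 3: 0.55 × 370 × 1.2×10⁻⁴ = 0.02442 m
1260–2860 m: 0.52 × 1600 × 0.71×10⁻⁴ = 0.059072 m
Δh = 0.05819 + 0.16632 + 0.02442 + 0.059072 = 0.308002 m ≈ 0.31 m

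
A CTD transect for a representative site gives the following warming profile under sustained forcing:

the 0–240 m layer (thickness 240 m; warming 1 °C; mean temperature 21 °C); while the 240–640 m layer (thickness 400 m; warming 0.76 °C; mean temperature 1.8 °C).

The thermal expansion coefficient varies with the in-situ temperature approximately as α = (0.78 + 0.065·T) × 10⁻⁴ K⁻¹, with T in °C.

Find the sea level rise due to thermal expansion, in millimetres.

Δh = 78.7 mm

Layer 1: α = (0.78 + 0.065×21)×10⁻⁴ = 2.145×10⁻⁴ K⁻¹
Layer 2: α = (0.78 + 0.065×1.8)×10⁻⁴ = 0.897×10⁻⁴ K⁻¹
0–240 m: 240 × 1 × 2.145×10⁻⁴ = 0.05148 m
0.76 × 400 × 0.897×10⁻⁴ = 0.0272688 m
Δh = 0.05148 + 0.0272688 = 0.0787488 m ≈ 78.7 mm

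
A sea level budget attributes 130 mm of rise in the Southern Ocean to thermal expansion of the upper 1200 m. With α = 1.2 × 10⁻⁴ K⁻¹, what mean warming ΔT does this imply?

ΔT = Δh/(αH) = 0.13 / (1.2×10⁻⁴ × 1200) ≈ 0.9028 K

about 0.90 K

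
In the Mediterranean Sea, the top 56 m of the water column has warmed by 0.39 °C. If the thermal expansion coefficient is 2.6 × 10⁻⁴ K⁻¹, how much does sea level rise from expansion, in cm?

about 0.57 cm

Δh = αΔT·H = 2.6×10⁻⁴ × 0.39 × 56 = 0.0056784 m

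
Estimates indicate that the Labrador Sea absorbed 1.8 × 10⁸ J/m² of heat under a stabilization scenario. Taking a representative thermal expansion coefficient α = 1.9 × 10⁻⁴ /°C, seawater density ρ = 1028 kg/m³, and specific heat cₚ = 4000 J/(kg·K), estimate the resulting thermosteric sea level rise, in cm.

0.83 cm of thermosteric rise

Δh = αQ/(ρcₚ) = 1.9×10⁻⁴ × 1.8×10⁸ / (1028 × 4000) ≈ 0.0083171 m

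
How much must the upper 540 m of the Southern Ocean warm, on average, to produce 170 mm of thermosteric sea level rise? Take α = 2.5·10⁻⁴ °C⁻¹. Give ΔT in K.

ΔT = Δh/(αH) = 0.17 / (2.5×10⁻⁴ × 540) ≈ 1.259 K

about 1.26 K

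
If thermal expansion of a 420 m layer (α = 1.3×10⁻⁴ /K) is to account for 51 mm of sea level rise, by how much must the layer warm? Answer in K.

about 0.934 K

ΔT = Δh/(αH) = 0.051 / (1.3×10⁻⁴ × 420) ≈ 0.9341 K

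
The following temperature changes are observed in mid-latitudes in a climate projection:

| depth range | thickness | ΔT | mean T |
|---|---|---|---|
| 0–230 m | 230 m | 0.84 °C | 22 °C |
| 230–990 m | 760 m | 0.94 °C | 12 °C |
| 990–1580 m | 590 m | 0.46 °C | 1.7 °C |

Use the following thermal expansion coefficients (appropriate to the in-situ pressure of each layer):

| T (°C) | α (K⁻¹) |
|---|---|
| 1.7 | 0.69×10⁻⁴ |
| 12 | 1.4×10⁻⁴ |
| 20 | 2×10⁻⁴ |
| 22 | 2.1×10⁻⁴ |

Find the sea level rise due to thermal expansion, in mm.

about 159 mm

Layer 1 at 22 °C → α = 2.1×10⁻⁴ K⁻¹
Layer 2 at 12 °C → α = 1.4×10⁻⁴ K⁻¹
Layer 3 at 1.7 °C → α = 0.69×10⁻⁴ K⁻¹
Layer 1: 0.84 × 230 × 2.1×10⁻⁴ = 0.040572 m
230–990 m: 1.4×10⁻⁴ × 0.94 × 760 = 0.100016 m
0.69×10⁻⁴ × 590 × 0.46 = 0.0187266 m
Δh = 0.040572 + 0.100016 + 0.0187266 = 0.1593146 m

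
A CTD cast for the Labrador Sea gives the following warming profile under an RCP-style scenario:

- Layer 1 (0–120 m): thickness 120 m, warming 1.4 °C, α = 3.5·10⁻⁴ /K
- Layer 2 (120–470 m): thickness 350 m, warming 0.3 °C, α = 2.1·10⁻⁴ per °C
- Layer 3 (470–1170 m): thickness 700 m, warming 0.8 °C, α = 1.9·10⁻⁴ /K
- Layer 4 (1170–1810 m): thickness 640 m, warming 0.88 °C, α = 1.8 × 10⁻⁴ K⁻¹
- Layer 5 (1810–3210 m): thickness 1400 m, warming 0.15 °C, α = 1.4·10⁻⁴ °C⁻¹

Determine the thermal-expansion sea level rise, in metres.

120 × 1.4 × 3.5×10⁻⁴ = 0.05880 m
Layer 2: 350 × 2.1×10⁻⁴ × 0.3 = 0.02205 m
1.9×10⁻⁴ × 700 × 0.8 = 0.10640 m
1170–1810 m: 1.8×10⁻⁴ × 640 × 0.88 = 0.101376 m
1.4×10⁻⁴ × 1400 × 0.15 = 0.02940 m
Δh = 0.05880 + 0.02205 + 0.10640 + 0.101376 + 0.02940 = 0.318026 m

Δh = 0.318 m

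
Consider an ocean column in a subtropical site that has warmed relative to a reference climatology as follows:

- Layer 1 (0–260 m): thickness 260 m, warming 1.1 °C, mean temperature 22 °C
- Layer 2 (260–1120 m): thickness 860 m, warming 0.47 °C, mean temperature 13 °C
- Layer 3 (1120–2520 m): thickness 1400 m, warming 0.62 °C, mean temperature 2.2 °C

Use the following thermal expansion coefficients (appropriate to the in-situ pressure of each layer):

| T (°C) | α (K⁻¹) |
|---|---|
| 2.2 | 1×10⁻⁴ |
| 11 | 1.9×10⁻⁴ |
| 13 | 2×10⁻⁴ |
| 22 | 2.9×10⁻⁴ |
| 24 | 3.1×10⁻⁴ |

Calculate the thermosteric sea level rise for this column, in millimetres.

Δh ≈ 250 mm

Layer 1 at 22 °C → α = 2.9×10⁻⁴ K⁻¹
Layer 2 at 13 °C → α = 2×10⁻⁴ K⁻¹
Layer 3 at 2.2 °C → α = 1×10⁻⁴ K⁻¹
1.1 × 260 × 2.9×10⁻⁴ = 0.08294 m
260–1120 m: 860 × 2×10⁻⁴ × 0.47 = 0.08084 m
1120–2520 m: 1×10⁻⁴ × 0.62 × 1400 = 0.08680 m
Δh = 0.08294 + 0.08084 + 0.08680 = 0.25058 m ≈ 250 mm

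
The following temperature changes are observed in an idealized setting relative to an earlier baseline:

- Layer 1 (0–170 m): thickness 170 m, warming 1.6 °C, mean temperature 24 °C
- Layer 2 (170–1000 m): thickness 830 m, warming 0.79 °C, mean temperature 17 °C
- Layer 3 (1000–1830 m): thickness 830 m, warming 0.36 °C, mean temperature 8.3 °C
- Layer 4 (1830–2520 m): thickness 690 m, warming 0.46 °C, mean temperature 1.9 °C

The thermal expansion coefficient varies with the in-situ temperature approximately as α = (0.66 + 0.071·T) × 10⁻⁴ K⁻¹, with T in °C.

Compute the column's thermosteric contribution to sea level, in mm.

249 mm

Layer 1: α = (0.66 + 0.071×24)×10⁻⁴ = 2.364×10⁻⁴ K⁻¹
Layer 2: α = (0.66 + 0.071×17)×10⁻⁴ = 1.867×10⁻⁴ K⁻¹
Layer 3: α = (0.66 + 0.071×8.3)×10⁻⁴ = 1.2493×10⁻⁴ K⁻¹
Layer 4: α = (0.66 + 0.071×1.9)×10⁻⁴ = 0.7949×10⁻⁴ K⁻¹
2.364×10⁻⁴ × 1.6 × 170 = 0.0643008 m
Layer 2: 0.79 × 830 × 1.867×10⁻⁴ = 0.12241919 m
830 × 1.2493×10⁻⁴ × 0.36 = 0.037329084 m
1830–2520 m: 690 × 0.7949×10⁻⁴ × 0.46 = 0.025230126 m
Δh = 0.0643008 + 0.12241919 + 0.037329084 + 0.025230126 = 0.2492792 m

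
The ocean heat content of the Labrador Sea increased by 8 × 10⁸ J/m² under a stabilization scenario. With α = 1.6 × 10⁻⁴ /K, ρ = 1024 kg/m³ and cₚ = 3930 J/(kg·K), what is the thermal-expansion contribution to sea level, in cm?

Δh = αQ/(ρcₚ) = 1.6×10⁻⁴ × 8×10⁸ / (1024 × 3930) ≈ 0.031807 m

about 3.18 cm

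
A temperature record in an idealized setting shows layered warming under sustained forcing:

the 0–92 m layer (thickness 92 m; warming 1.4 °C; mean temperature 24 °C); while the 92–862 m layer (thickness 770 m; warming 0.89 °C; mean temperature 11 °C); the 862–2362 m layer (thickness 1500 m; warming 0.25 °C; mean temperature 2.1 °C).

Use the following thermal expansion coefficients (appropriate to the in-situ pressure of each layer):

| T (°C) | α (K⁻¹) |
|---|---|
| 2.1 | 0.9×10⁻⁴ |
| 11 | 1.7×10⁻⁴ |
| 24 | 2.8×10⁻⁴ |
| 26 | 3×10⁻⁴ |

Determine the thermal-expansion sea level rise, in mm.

186 mm

Layer 1 at 24 °C → α = 2.8×10⁻⁴ K⁻¹
Layer 2 at 11 °C → α = 1.7×10⁻⁴ K⁻¹
Layer 3 at 2.1 °C → α = 0.9×10⁻⁴ K⁻¹
92 × 1.4 × 2.8×10⁻⁴ = 0.036064 m
Layer 2: 1.7×10⁻⁴ × 770 × 0.89 = 0.116501 m
0.9×10⁻⁴ × 0.25 × 1500 = 0.03375 m
Δh = 0.036064 + 0.116501 + 0.03375 = 0.186315 m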